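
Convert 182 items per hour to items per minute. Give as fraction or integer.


Converting from per hour to per minute
Rate = 182 items per hour
Divide by 60: 182/60
= 91/30 items per minute

91/30


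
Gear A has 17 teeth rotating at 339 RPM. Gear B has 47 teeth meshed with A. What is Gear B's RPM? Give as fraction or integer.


Gear ratio: teeth_A * RPM_A = teeth_B * RPM_B
17 * 339 = 47 * RPM_B
5763 = 47 * RPM_B
RPM_B = 5763 / 47
RPM_B = 5763/47

5763/47


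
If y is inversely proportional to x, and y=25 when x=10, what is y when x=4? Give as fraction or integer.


Inverse proportion: y = k/x
Find k: k = 10 * 25 = 250
Compute y at x=4: y = 250/4
y = 125/2

125/2


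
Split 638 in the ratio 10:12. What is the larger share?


Total parts = 10 + 12 = 22
Value per part = 638 / 22 = 29
First share = 10 * 29 = 290
Second share = 12 * 29 = 348
Larger share = 348

348


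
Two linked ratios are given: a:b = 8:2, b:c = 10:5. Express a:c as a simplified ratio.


Given a:b = 8:2 and b:c = 10:5
Make b consistent. Multiply first ratio by 10: a:b = 80:20
Multiply second ratio by 2: b:c = 20:10
Now b = 20 in both, so a:b:c = 80:20:10
Therefore a:c = 80:10
Simplify by GCD: a:c = 8:1

8:1


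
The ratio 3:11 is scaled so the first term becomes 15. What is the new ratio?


Original ratio: 3:11
First term target: 15
Scale factor = 15 / 3 = 5
Multiply second term: 11 * 5 = 55
Equivalent ratio = 15:55

15:55


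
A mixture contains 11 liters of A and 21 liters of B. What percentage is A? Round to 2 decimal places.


Volume of A = 11 L
Volume of B = 21 L
Total volume = 11 + 21 = 32 L
Percentage of A = (11/32) * 100
= 34.38%

34.38


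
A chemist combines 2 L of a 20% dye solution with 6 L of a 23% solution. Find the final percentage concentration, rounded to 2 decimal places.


Solute in mixture 1 = 20% of 2 L = 2*20/100 = 2/5 L
Solute in mixture 2 = 23% of 6 L = 6*23/100 = 69/50 L
Total solute = 2/5 + 69/50 = 89/50 L
Total volume = 2 + 6 = 8 L
Final concentration = 89/50/8 * 100 = 22.25%

22.25


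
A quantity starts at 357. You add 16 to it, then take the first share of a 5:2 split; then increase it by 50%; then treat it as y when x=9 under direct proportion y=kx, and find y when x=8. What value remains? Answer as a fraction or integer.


Start with 357.
Step 1: Add 16: 357+16=373; split 5:2 first = 373*5/7 = 1865/7
Step 2: Increase by 50%: 1865/7 * 150/100 = 5595/14
Step 3: Direct prop: k = (5595/14)/9; new y = k*8 = 5595/14*8/9 = 7460/21
Final result = 7460/21

7460/21


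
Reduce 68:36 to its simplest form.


Find GCD(68, 36)
GCD = 4
Divide both by 4: 68/4 = 17, 36/4 = 9
Simplified ratio = 17:9

17:9


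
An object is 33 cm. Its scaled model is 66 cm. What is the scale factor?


Original length = 33 cm
Scaled length = 66 cm
Scale factor = 66 / 33
= 2

2


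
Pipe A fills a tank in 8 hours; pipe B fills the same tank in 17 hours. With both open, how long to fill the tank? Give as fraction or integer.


Rate of A = 1/8 job per hour
Rate of B = 1/17 job per hour
Combined rate = 1/8 + 1/17
Find common denominator: (17 + 8)/(8*17) = 25/136
Combined rate = 25/136 job per hour
Time together = 1 / (25/136) = 136/25 hours

136/25


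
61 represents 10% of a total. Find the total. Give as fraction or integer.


Given: 61 is 10% of the whole
Set up: 61 = 10/100 * whole
whole = 61 * 100 / 10
whole = 6100 / 10
whole = 610

610


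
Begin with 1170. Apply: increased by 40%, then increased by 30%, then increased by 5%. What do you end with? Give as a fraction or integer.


Start: 1170
Step 1: increase by 40% => multiply by 140/100
  1170 * 140/100 = 1638
Step 2: increase by 30% => multiply by 130/100
  1638 * 130/100 = 10647/5
Step 3: increase by 5% => multiply by 105/100
  10647/5 * 105/100 = 223587/100
Final value = 223587/100

223587/100


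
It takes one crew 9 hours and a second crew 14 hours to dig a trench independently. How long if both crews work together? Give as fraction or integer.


Rate of A = 1/9 job per hour
Rate of B = 1/14 job per hour
Combined rate = 1/9 + 1/14
Find common denominator: (14 + 9)/(9*14) = 23/126
Combined rate = 23/126 job per hour
Time together = 1 / (23/126) = 126/23 hours

126/23


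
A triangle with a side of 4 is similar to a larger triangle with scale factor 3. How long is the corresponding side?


Similar triangles have proportional sides
Scale factor = 3
Smaller side = 4
Corresponding larger side = 4 * 3
= 12

12


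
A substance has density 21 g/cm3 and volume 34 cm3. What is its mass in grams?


Using mass = density * volume
Density = 21 g/cm3
Volume = 34 cm3
Mass = 21 * 34
= 714 g

714


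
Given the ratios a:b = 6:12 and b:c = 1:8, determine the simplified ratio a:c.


Given a:b = 6:12 and b:c = 1:8
Make b consistent. Multiply first ratio by 1: a:b = 6:12
Multiply second ratio by 12: b:c = 12:96
Now b = 12 in both, so a:b:c = 6:12:96
Therefore a:c = 6:96
Simplify by GCD: a:c = 1:16

1:16


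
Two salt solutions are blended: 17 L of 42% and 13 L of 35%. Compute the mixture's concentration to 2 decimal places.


Solute in mixture 1 = 42% of 17 L = 17*42/100 = 357/50 L
Solute in mixture 2 = 35% of 13 L = 13*35/100 = 91/20 L
Total solute = 357/50 + 91/20 = 1169/100 L
Total volume = 17 + 13 = 30 L
Final concentration = 1169/100/30 * 100 = 38.97%

38.97


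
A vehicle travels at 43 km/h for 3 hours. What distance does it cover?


Using distance = speed * time
Speed = 43 km/h
Time = 3 hours
Distance = 43 * 3
= 129 km

129


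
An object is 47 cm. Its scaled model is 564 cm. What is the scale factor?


Original length = 47 cm
Scaled length = 564 cm
Scale factor = 564 / 47
= 12

12


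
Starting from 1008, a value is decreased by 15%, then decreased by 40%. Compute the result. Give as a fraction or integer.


Start: 1008
Step 1: decrease by 15% => multiply by 85/100
  1008 * 85/100 = 4284/5
Step 2: decrease by 40% => multiply by 60/100
  4284/5 * 60/100 = 12852/25
Final value = 12852/25

12852/25


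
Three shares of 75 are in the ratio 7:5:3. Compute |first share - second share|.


Total parts = 7 + 5 + 3 = 15
Value per part = 75 / 15 = 5
Shares: 7*5=35, 5*5=25, 3*5=15
First share = 35, second share = 25
Difference = |35 - 25| = 10

10


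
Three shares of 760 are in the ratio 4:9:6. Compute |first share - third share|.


Total parts = 4 + 9 + 6 = 19
Value per part = 760 / 19 = 40
Shares: 4*40=160, 9*40=360, 6*40=240
First share = 160, third share = 240
Difference = |160 - 240| = 80

80


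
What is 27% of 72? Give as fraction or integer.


Compute 27% of 72
Convert percentage: 27% = 27/100
Multiply: 72 * 27/100
= 1944/100
= 486/25

486/25


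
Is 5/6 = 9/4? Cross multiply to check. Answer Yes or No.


Cross multiply to check 5/6 = 9/4
Left cross product: 5 * 4 = 20
Right cross product: 6 * 9 = 54
20 != 54
Not equal, so proportions differ => No

No


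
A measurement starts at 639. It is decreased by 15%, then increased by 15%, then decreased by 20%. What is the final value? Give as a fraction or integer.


Start: 639
Step 1: decrease by 15% => multiply by 85/100
  639 * 85/100 = 10863/20
Step 2: increase by 15% => multiply by 115/100
  10863/20 * 115/100 = 249849/400
Step 3: decrease by 20% => multiply by 80/100
  249849/400 * 80/100 = 249849/500
Final value = 249849/500

249849/500


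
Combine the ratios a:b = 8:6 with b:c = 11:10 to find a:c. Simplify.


Given a:b = 8:6 and b:c = 11:10
Make b consistent. Multiply first ratio by 11: a:b = 88:66
Multiply second ratio by 6: b:c = 66:60
Now b = 66 in both, so a:b:c = 88:66:60
Therefore a:c = 88:60
Simplify by GCD: a:c = 22:15

22:15


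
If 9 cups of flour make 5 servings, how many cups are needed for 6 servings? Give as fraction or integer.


Original: 9 cups for 5 servings
Target servings = 6
Scaling factor = 6/5
New amount = 9 * 6/5
= 54/5
= 54/5 cups

54/5


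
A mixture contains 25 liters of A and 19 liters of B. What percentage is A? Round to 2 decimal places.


Volume of A = 25 L
Volume of B = 19 L
Total volume = 25 + 19 = 44 L
Percentage of A = (25/44) * 100
= 56.82%

56.82


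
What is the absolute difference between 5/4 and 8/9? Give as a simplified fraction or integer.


Simplify: 5/4 = 5/4 and 8/9 = 8/9
Find common denominator: LCD = 36
Convert: 45/36 and 32/36
Difference = |45 - 32|/36 = 13/36
Simplified = 13/36

13/36


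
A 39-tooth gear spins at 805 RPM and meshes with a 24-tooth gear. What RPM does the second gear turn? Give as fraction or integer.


Gear ratio: teeth_A * RPM_A = teeth_B * RPM_B
39 * 805 = 24 * RPM_B
31395 = 24 * RPM_B
RPM_B = 31395 / 24
RPM_B = 10465/8

10465/8


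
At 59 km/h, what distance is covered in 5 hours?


Using distance = speed * time
Speed = 59 km/h
Time = 5 hours
Distance = 59 * 5
= 295 km

295


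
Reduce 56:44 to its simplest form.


Find GCD(56, 44)
GCD = 4
Divide both by 4: 56/4 = 14, 44/4 = 11
Simplified ratio = 14:11

14:11


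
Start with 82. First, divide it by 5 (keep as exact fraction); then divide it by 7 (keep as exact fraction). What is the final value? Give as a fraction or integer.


Start with 82.
Step 1: Divide by 5: 82 / 5 = 82/5
Step 2: Divide by 7: 82/5 / 7 = 82/35
Final result = 82/35

82/35


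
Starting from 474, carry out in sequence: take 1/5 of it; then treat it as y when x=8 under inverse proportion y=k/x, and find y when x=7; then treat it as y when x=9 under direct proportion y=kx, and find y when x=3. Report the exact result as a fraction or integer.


Start with 474.
Step 1: Take 1/5: 474 * 1/5 = 474/5
Step 2: Inverse prop: k = (474/5)*8; new y = k/7 = 474/5*8/7 = 3792/35
Step 3: Direct prop: k = (3792/35)/9; new y = k*3 = 3792/35*3/9 = 1264/35
Final result = 1264/35

1264/35


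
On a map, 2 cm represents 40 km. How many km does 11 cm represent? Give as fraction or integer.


Map scale: 2 cm = 40 km
Measured distance on map = 11 cm
Set up proportion: 11 * 40 / 2
= 440 / 2
= 220 km

220


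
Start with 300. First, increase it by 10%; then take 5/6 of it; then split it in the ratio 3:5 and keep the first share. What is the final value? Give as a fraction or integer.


Start with 300.
Step 1: Increase by 10%: 300 * 110/100 = 330
Step 2: Take 5/6: 330 * 5/6 = 275
Step 3: Split 3:5, first share = 275 * 3/8 = 825/8
Final result = 825/8

825/8


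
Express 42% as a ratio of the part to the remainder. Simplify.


Part = 42%, Remainder = 58%
Ratio = 42:58
GCD(42, 58) = 2
Simplify: 21:29 = 21:29

21:29


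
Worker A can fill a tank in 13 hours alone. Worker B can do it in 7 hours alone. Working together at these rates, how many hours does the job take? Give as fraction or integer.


Rate of A = 1/13 job per hour
Rate of B = 1/7 job per hour
Combined rate = 1/13 + 1/7
Find common denominator: (7 + 13)/(13*7) = 20/91
Combined rate = 20/91 job per hour
Time together = 1 / (20/91) = 91/20 hours

91/20


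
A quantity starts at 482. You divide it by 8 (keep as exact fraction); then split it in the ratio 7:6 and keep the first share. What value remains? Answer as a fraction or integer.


Start with 482.
Step 1: Divide by 8: 482 / 8 = 241/4
Step 2: Split 7:6, first share = 241/4 * 7/13 = 1687/52
Final result = 1687/52

1687/52


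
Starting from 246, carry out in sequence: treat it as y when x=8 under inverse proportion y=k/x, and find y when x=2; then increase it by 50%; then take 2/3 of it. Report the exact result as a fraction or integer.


Start with 246.
Step 1: Inverse prop: k = (246)*8; new y = k/2 = 246*8/2 = 984
Step 2: Increase by 50%: 984 * 150/100 = 1476
Step 3: Take 2/3: 1476 * 2/3 = 984
Final result = 984

984


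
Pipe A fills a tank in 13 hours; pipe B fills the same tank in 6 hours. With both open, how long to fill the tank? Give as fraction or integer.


Rate of A = 1/13 job per hour
Rate of B = 1/6 job per hour
Combined rate = 1/13 + 1/6
Find common denominator: (6 + 13)/(13*6) = 19/78
Combined rate = 19/78 job per hour
Time together = 1 / (19/78) = 78/19 hours

78/19


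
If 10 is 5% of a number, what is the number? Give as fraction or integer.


Given: 10 is 5% of the whole
Set up: 10 = 5/100 * whole
whole = 10 * 100 / 5
whole = 1000 / 5
whole = 200

200


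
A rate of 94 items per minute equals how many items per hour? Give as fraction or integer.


Converting from per minute to per hour
Rate = 94 items per minute
Multiply by 60: 94 * 60
= 5640 items per hour

5640


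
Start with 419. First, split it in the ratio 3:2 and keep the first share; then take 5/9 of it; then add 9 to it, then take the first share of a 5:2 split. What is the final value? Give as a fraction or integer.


Start with 419.
Step 1: Split 3:2, first share = 419 * 3/5 = 1257/5
Step 2: Take 5/9: 1257/5 * 5/9 = 419/3
Step 3: Add 9: 419/3+9=446/3; split 5:2 first = 446/3*5/7 = 2230/21
Final result = 2230/21

2230/21


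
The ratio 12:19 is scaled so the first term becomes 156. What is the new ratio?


Original ratio: 12:19
First term target: 156
Scale factor = 156 / 12 = 13
Multiply second term: 19 * 13 = 247
Equivalent ratio = 156:247

156:247


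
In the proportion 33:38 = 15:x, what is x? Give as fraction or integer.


Setting up: 33/38 = 15/x
Cross multiply: 33 * x = 38 * 15
33x = 570
x = 570/33
x = 190/11

190/11


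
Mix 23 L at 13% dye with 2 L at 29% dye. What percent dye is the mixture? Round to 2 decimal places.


Solute in mixture 1 = 13% of 23 L = 23*13/100 = 299/100 L
Solute in mixture 2 = 29% of 2 L = 2*29/100 = 29/50 L
Total solute = 299/100 + 29/50 = 357/100 L
Total volume = 23 + 2 = 25 L
Final concentration = 357/100/25 * 100 = 14.28%

14.28


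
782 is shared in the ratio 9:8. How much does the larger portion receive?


Total parts = 9 + 8 = 17
Value per part = 782 / 17 = 46
First share = 9 * 46 = 414
Second share = 8 * 46 = 368
Larger share = 414

414


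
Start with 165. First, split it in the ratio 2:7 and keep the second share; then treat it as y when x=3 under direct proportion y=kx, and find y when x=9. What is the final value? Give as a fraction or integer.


Start with 165.
Step 1: Split 2:7, second share = 165 * 7/9 = 385/3
Step 2: Direct prop: k = (385/3)/3; new y = k*9 = 385/3*9/3 = 385
Final result = 385

385


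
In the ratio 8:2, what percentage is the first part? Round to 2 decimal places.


Total parts = 8 + 2 = 10
First part fraction = 8/10
Percentage = (8/10) * 100
= 0.8 * 100
= 80.00%

80.00


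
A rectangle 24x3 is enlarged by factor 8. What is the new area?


Original dimensions: 24 x 3
Enlargement factor = 8
New width = 24 * 8 = 192
New height = 3 * 8 = 24
New area = 192 * 24 = 4608

4608


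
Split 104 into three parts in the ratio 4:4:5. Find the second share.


Ratio = 4:4:5
Total parts = 4 + 4 + 5 = 13
Value per part = 104 / 13 = 8
First share = 4 * 8 = 32
Middle share = 4 * 8 = 32
Third share = 5 * 8 = 40

32


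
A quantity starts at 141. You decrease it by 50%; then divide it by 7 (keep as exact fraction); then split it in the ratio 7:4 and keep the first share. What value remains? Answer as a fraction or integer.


Start with 141.
Step 1: Decrease by 50%: 141 * 50/100 = 141/2
Step 2: Divide by 7: 141/2 / 7 = 141/14
Step 3: Split 7:4, first share = 141/14 * 7/11 = 141/22
Final result = 141/22

141/22


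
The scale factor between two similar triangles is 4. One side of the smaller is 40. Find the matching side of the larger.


Similar triangles have proportional sides
Scale factor = 4
Smaller side = 40
Corresponding larger side = 40 * 4
= 160

160


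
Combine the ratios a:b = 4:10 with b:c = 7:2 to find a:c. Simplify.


Given a:b = 4:10 and b:c = 7:2
Make b consistent. Multiply first ratio by 7: a:b = 28:70
Multiply second ratio by 10: b:c = 70:20
Now b = 70 in both, so a:b:c = 28:70:20
Therefore a:c = 28:20
Simplify by GCD: a:c = 7:5

7:5


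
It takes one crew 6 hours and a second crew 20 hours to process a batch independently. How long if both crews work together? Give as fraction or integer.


Rate of A = 1/6 job per hour
Rate of B = 1/20 job per hour
Combined rate = 1/6 + 1/20
Find common denominator: (20 + 6)/(6*20) = 26/120
Combined rate = 13/60 job per hour
Time together = 1 / (13/60) = 60/13 hours

60/13


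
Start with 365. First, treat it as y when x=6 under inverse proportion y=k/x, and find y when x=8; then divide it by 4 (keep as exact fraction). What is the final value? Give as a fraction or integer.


Start with 365.
Step 1: Inverse prop: k = (365)*6; new y = k/8 = 365*6/8 = 1095/4
Step 2: Divide by 4: 1095/4 / 4 = 1095/16
Final result = 1095/16

1095/16


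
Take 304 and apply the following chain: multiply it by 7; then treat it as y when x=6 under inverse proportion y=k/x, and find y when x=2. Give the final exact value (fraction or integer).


Start with 304.
Step 1: Multiply by 7: 304 * 7 = 2128
Step 2: Inverse prop: k = (2128)*6; new y = k/2 = 2128*6/2 = 6384
Final result = 6384

6384


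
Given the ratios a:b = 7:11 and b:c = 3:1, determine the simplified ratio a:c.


Given a:b = 7:11 and b:c = 3:1
Make b consistent. Multiply first ratio by 3: a:b = 21:33
Multiply second ratio by 11: b:c = 33:11
Now b = 33 in both, so a:b:c = 21:33:11
Therefore a:c = 21:11
Simplify by GCD: a:c = 21:11

21:11


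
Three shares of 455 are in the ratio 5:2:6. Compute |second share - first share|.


Total parts = 5 + 2 + 6 = 13
Value per part = 455 / 13 = 35
Shares: 5*35=175, 2*35=70, 6*35=210
Second share = 70, first share = 175
Difference = |70 - 175| = 105

105


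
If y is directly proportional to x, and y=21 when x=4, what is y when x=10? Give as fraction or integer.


Direct proportion: y = kx
Find k: k = 21/4 = 21/4
Compute y at x=10: y = 21/4 * 10
y = 105/2

105/2


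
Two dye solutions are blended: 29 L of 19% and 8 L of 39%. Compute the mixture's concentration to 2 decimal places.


Solute in mixture 1 = 19% of 29 L = 29*19/100 = 551/100 L
Solute in mixture 2 = 39% of 8 L = 8*39/100 = 78/25 L
Total solute = 551/100 + 78/25 = 863/100 L
Total volume = 29 + 8 = 37 L
Final concentration = 863/100/37 * 100 = 23.32%

23.32


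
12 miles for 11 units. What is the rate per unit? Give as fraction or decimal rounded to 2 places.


Total miles = 12
Number of units = 11
Unit rate = 12 / 11
= 1.09 miles per unit

1.09


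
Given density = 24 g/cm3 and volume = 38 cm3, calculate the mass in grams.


Using mass = density * volume
Density = 24 g/cm3
Volume = 38 cm3
Mass = 24 * 38
= 912 g

912


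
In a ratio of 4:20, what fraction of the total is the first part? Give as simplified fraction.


Total parts = 4 + 20 = 24
First part fraction = 4/24
Simplify: 4/24 = 1/6

1/6


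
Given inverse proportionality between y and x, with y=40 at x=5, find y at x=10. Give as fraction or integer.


Inverse proportion: y = k/x
Find k: k = 5 * 40 = 200
Compute y at x=10: y = 200/10
y = 20

20


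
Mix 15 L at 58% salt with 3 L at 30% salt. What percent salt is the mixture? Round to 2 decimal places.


Solute in mixture 1 = 58% of 15 L = 15*58/100 = 87/10 L
Solute in mixture 2 = 30% of 3 L = 3*30/100 = 9/10 L
Total solute = 87/10 + 9/10 = 48/5 L
Total volume = 15 + 3 = 18 L
Final concentration = 48/5/18 * 100 = 53.33%

53.33


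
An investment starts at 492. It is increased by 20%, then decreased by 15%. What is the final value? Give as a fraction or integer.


Start: 492
Step 1: increase by 20% => multiply by 120/100
  492 * 120/100 = 2952/5
Step 2: decrease by 15% => multiply by 85/100
  2952/5 * 85/100 = 12546/25
Final value = 12546/25

12546/25


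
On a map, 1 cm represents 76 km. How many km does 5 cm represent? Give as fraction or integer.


Map scale: 1 cm = 76 km
Measured distance on map = 5 cm
Set up proportion: 5 * 76 / 1
= 380 / 1
= 380 km

380


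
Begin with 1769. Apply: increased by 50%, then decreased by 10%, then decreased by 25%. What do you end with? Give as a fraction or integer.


Start: 1769
Step 1: increase by 50% => multiply by 150/100
  1769 * 150/100 = 5307/2
Step 2: decrease by 10% => multiply by 90/100
  5307/2 * 90/100 = 47763/20
Step 3: decrease by 25% => multiply by 75/100
  47763/20 * 75/100 = 143289/80
Final value = 143289/80

143289/80


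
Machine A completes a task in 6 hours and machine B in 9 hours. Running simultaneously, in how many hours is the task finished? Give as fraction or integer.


Rate of A = 1/6 job per hour
Rate of B = 1/9 job per hour
Combined rate = 1/6 + 1/9
Find common denominator: (9 + 6)/(6*9) = 15/54
Combined rate = 5/18 job per hour
Time together = 1 / (5/18) = 18/5 hours

18/5


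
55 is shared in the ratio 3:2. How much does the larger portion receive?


Total parts = 3 + 2 = 5
Value per part = 55 / 5 = 11
First share = 3 * 11 = 33
Second share = 2 * 11 = 22
Larger share = 33

33


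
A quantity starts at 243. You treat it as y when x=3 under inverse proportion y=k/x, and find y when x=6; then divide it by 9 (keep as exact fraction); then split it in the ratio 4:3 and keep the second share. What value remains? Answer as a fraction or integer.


Start with 243.
Step 1: Inverse prop: k = (243)*3; new y = k/6 = 243*3/6 = 243/2
Step 2: Divide by 9: 243/2 / 9 = 27/2
Step 3: Split 4:3, second share = 27/2 * 3/7 = 81/14
Final result = 81/14

81/14


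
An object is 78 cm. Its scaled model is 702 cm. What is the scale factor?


Original length = 78 cm
Scaled length = 702 cm
Scale factor = 702 / 78
= 9

9


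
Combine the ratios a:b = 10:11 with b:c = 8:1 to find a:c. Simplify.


Given a:b = 10:11 and b:c = 8:1
Make b consistent. Multiply first ratio by 8: a:b = 80:88
Multiply second ratio by 11: b:c = 88:11
Now b = 88 in both, so a:b:c = 80:88:11
Therefore a:c = 80:11
Simplify by GCD: a:c = 80:11

80:11


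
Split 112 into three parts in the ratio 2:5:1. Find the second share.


Ratio = 2:5:1
Total parts = 2 + 5 + 1 = 8
Value per part = 112 / 8 = 14
First share = 2 * 14 = 28
Middle share = 5 * 14 = 70
Third share = 1 * 14 = 14

70


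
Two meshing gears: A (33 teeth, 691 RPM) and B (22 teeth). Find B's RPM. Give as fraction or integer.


Gear ratio: teeth_A * RPM_A = teeth_B * RPM_B
33 * 691 = 22 * RPM_B
22803 = 22 * RPM_B
RPM_B = 22803 / 22
RPM_B = 2073/2

2073/2


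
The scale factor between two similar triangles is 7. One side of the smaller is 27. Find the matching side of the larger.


Similar triangles have proportional sides
Scale factor = 7
Smaller side = 27
Corresponding larger side = 27 * 7
= 189

189


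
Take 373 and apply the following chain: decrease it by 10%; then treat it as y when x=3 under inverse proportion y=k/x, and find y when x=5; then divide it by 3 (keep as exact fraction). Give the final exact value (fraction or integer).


Start with 373.
Step 1: Decrease by 10%: 373 * 90/100 = 3357/10
Step 2: Inverse prop: k = (3357/10)*3; new y = k/5 = 3357/10*3/5 = 10071/50
Step 3: Divide by 3: 10071/50 / 3 = 3357/50
Final result = 3357/50

3357/50


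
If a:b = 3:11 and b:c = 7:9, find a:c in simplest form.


Given a:b = 3:11 and b:c = 7:9
Make b consistent. Multiply first ratio by 7: a:b = 21:77
Multiply second ratio by 11: b:c = 77:99
Now b = 77 in both, so a:b:c = 21:77:99
Therefore a:c = 21:99
Simplify by GCD: a:c = 7:33

7:33


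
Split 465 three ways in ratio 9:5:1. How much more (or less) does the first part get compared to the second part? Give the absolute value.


Total parts = 9 + 5 + 1 = 15
Value per part = 465 / 15 = 31
Shares: 9*31=279, 5*31=155, 1*31=31
First share = 279, second share = 155
Difference = |279 - 155| = 124

124


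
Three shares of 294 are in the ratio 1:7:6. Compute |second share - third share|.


Total parts = 1 + 7 + 6 = 14
Value per part = 294 / 14 = 21
Shares: 1*21=21, 7*21=147, 6*21=126
Second share = 147, third share = 126
Difference = |147 - 126| = 21

21


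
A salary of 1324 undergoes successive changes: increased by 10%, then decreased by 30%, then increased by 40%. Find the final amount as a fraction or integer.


Start: 1324
Step 1: increase by 10% => multiply by 110/100
  1324 * 110/100 = 7282/5
Step 2: decrease by 30% => multiply by 70/100
  7282/5 * 70/100 = 25487/25
Step 3: increase by 40% => multiply by 140/100
  25487/25 * 140/100 = 178409/125
Final value = 178409/125

178409/125


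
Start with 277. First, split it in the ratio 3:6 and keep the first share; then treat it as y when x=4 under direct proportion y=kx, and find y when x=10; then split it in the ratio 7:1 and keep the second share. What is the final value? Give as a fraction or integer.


Start with 277.
Step 1: Split 3:6, first share = 277 * 3/9 = 277/3
Step 2: Direct prop: k = (277/3)/4; new y = k*10 = 277/3*10/4 = 1385/6
Step 3: Split 7:1, second share = 1385/6 * 1/8 = 1385/48
Final result = 1385/48

1385/48


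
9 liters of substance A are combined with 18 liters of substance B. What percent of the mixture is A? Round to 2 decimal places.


Volume of A = 9 L
Volume of B = 18 L
Total volume = 9 + 18 = 27 L
Percentage of A = (9/27) * 100
= 33.33%

33.33


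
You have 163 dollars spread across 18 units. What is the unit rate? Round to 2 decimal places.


Total dollars = 163
Number of units = 18
Unit rate = 163 / 18
= 9.06 dollars per unit

9.06


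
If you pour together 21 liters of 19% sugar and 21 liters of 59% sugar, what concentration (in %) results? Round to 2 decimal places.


Solute in mixture 1 = 19% of 21 L = 21*19/100 = 399/100 L
Solute in mixture 2 = 59% of 21 L = 21*59/100 = 1239/100 L
Total solute = 399/100 + 1239/100 = 819/50 L
Total volume = 21 + 21 = 42 L
Final concentration = 819/50/42 * 100 = 39.00%

39.00


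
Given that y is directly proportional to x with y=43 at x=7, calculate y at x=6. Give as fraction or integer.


Direct proportion: y = kx
Find k: k = 43/7 = 43/7
Compute y at x=6: y = 43/7 * 6
y = 258/7

258/7


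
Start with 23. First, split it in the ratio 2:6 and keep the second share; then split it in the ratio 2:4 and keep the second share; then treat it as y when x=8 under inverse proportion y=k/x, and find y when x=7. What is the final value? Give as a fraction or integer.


Start with 23.
Step 1: Split 2:6, second share = 23 * 6/8 = 69/4
Step 2: Split 2:4, second share = 69/4 * 4/6 = 23/2
Step 3: Inverse prop: k = (23/2)*8; new y = k/7 = 23/2*8/7 = 92/7
Final result = 92/7

92/7


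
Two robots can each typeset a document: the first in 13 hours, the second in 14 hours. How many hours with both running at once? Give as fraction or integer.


Rate of A = 1/13 job per hour
Rate of B = 1/14 job per hour
Combined rate = 1/13 + 1/14
Find common denominator: (14 + 13)/(13*14) = 27/182
Combined rate = 27/182 job per hour
Time together = 1 / (27/182) = 182/27 hours

182/27


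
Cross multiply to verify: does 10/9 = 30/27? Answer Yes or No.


Cross multiply to check 10/9 = 30/27
Left cross product: 10 * 27 = 270
Right cross product: 9 * 30 = 270
270 = 270
Equal, so proportions match => Yes

Yes


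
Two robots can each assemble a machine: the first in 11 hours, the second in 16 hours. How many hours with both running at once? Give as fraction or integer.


Rate of A = 1/11 job per hour
Rate of B = 1/16 job per hour
Combined rate = 1/11 + 1/16
Find common denominator: (16 + 11)/(11*16) = 27/176
Combined rate = 27/176 job per hour
Time together = 1 / (27/176) = 176/27 hours

176/27


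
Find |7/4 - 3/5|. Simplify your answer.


Simplify: 7/4 = 7/4 and 3/5 = 3/5
Find common denominator: LCD = 20
Convert: 35/20 and 12/20
Difference = |35 - 12|/20 = 23/20
Simplified = 23/20

23/20


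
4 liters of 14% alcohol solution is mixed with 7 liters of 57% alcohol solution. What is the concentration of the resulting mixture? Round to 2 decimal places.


Solute in mixture 1 = 14% of 4 L = 4*14/100 = 14/25 L
Solute in mixture 2 = 57% of 7 L = 7*57/100 = 399/100 L
Total solute = 14/25 + 399/100 = 91/20 L
Total volume = 4 + 7 = 11 L
Final concentration = 91/20/11 * 100 = 41.36%

41.36


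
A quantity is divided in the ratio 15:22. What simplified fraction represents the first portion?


Total parts = 15 + 22 = 37
First part fraction = 15/37
Simplify: 15/37 = 15/37

15/37


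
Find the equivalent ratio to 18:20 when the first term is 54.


Original ratio: 18:20
First term target: 54
Scale factor = 54 / 18 = 3
Multiply second term: 20 * 3 = 60
Equivalent ratio = 54:60

54:60


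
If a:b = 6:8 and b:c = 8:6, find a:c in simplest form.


Given a:b = 6:8 and b:c = 8:6
Make b consistent. Multiply first ratio by 8: a:b = 48:64
Multiply second ratio by 8: b:c = 64:48
Now b = 64 in both, so a:b:c = 48:64:48
Therefore a:c = 48:48
Simplify by GCD: a:c = 1:1

1:1


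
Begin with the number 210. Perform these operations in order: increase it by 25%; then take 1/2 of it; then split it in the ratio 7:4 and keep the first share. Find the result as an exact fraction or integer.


Start with 210.
Step 1: Increase by 25%: 210 * 125/100 = 525/2
Step 2: Take 1/2: 525/2 * 1/2 = 525/4
Step 3: Split 7:4, first share = 525/4 * 7/11 = 3675/44
Final result = 3675/44

3675/44


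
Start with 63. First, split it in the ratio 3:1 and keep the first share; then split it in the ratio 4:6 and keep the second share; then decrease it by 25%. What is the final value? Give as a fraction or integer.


Start with 63.
Step 1: Split 3:1, first share = 63 * 3/4 = 189/4
Step 2: Split 4:6, second share = 189/4 * 6/10 = 567/20
Step 3: Decrease by 25%: 567/20 * 75/100 = 1701/80
Final result = 1701/80

1701/80


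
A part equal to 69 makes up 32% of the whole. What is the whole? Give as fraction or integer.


Given: 69 is 32% of the whole
Set up: 69 = 32/100 * whole
whole = 69 * 100 / 32
whole = 6900 / 32
whole = 1725/8

1725/8


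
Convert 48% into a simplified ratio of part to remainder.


Part = 48%, Remainder = 52%
Ratio = 48:52
GCD(48, 52) = 4
Simplify: 12:13 = 12:13

12:13


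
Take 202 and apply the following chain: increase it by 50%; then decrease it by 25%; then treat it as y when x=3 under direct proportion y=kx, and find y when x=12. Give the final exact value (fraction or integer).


Start with 202.
Step 1: Increase by 50%: 202 * 150/100 = 303
Step 2: Decrease by 25%: 303 * 75/100 = 909/4
Step 3: Direct prop: k = (909/4)/3; new y = k*12 = 909/4*12/3 = 909
Final result = 909

909


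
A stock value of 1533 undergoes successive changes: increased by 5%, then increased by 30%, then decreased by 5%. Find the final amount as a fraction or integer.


Start: 1533
Step 1: increase by 5% => multiply by 105/100
  1533 * 105/100 = 32193/20
Step 2: increase by 30% => multiply by 130/100
  32193/20 * 130/100 = 418509/200
Step 3: decrease by 5% => multiply by 95/100
  418509/200 * 95/100 = 7951671/4000
Final value = 7951671/4000

7951671/4000


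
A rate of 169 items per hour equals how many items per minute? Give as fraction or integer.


Converting from per hour to per minute
Rate = 169 items per hour
Divide by 60: 169/60
= 169/60 items per minute

169/60


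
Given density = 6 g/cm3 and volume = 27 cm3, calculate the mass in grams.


Using mass = density * volume
Density = 6 g/cm3
Volume = 27 cm3
Mass = 6 * 27
= 162 g

162


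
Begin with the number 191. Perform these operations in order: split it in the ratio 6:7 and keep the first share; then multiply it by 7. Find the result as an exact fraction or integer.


Start with 191.
Step 1: Split 6:7, first share = 191 * 6/13 = 1146/13
Step 2: Multiply by 7: 1146/13 * 7 = 8022/13
Final result = 8022/13

8022/13


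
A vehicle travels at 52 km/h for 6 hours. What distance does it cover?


Using distance = speed * time
Speed = 52 km/h
Time = 6 hours
Distance = 52 * 6
= 312 km

312


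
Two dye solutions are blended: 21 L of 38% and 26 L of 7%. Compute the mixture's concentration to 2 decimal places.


Solute in mixture 1 = 38% of 21 L = 21*38/100 = 399/50 L
Solute in mixture 2 = 7% of 26 L = 26*7/100 = 91/50 L
Total solute = 399/50 + 91/50 = 49/5 L
Total volume = 21 + 26 = 47 L
Final concentration = 49/5/47 * 100 = 20.85%

20.85


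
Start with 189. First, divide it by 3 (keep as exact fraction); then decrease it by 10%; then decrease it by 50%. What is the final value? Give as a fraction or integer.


Start with 189.
Step 1: Divide by 3: 189 / 3 = 63
Step 2: Decrease by 10%: 63 * 90/100 = 567/10
Step 3: Decrease by 50%: 567/10 * 50/100 = 567/20
Final result = 567/20

567/20


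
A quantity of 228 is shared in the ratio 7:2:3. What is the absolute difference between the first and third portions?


Total parts = 7 + 2 + 3 = 12
Value per part = 228 / 12 = 19
Shares: 7*19=133, 2*19=38, 3*19=57
First share = 133, third share = 57
Difference = |133 - 57| = 76

76


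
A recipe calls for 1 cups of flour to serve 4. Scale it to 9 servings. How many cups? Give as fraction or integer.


Original: 1 cups for 4 servings
Target servings = 9
Scaling factor = 9/4
New amount = 1 * 9/4
= 9/4
= 9/4 cups

9/4


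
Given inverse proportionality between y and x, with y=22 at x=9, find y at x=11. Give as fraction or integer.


Inverse proportion: y = k/x
Find k: k = 9 * 22 = 198
Compute y at x=11: y = 198/11
y = 18

18


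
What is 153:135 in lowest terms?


Find GCD(153, 135)
GCD = 9
Divide both by 9: 153/9 = 17, 135/9 = 15
Simplified ratio = 17:15

17:15


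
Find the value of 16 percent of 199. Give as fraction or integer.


Compute 16% of 199
Convert percentage: 16% = 16/100
Multiply: 199 * 16/100
= 3184/100
= 796/25

796/25


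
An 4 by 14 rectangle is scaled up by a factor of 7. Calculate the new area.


Original dimensions: 4 x 14
Enlargement factor = 7
New width = 4 * 7 = 28
New height = 14 * 7 = 98
New area = 28 * 98 = 2744

2744


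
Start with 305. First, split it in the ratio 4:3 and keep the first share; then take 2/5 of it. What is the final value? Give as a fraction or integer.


Start with 305.
Step 1: Split 4:3, first share = 305 * 4/7 = 1220/7
Step 2: Take 2/5: 1220/7 * 2/5 = 488/7
Final result = 488/7

488/7


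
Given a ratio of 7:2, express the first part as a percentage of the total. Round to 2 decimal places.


Total parts = 7 + 2 = 9
First part fraction = 7/9
Percentage = (7/9) * 100
= 0.777778 * 100
= 77.78%

77.78


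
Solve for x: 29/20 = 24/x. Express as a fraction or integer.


Setting up: 29/20 = 24/x
Cross multiply: 29 * x = 20 * 24
29x = 480
x = 480/29
x = 480/29

480/29


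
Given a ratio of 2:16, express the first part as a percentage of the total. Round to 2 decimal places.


Total parts = 2 + 16 = 18
First part fraction = 2/18
Percentage = (2/18) * 100
= 0.111111 * 100
= 11.11%

11.11


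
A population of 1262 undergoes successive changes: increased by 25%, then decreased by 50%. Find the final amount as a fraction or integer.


Start: 1262
Step 1: increase by 25% => multiply by 125/100
  1262 * 125/100 = 3155/2
Step 2: decrease by 50% => multiply by 50/100
  3155/2 * 50/100 = 3155/4
Final value = 3155/4

3155/4


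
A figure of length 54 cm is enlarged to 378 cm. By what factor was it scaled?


Original length = 54 cm
Scaled length = 378 cm
Scale factor = 378 / 54
= 7

7


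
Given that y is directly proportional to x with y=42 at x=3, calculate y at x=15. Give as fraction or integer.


Direct proportion: y = kx
Find k: k = 42/3 = 14
Compute y at x=15: y = 14 * 15
y = 210

210


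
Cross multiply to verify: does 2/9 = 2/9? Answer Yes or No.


Cross multiply to check 2/9 = 2/9
Left cross product: 2 * 9 = 18
Right cross product: 9 * 2 = 18
18 = 18
Equal, so proportions match => Yes

Yes


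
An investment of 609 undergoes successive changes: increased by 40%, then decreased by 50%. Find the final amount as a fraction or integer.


Start: 609
Step 1: increase by 40% => multiply by 140/100
  609 * 140/100 = 4263/5
Step 2: decrease by 50% => multiply by 50/100
  4263/5 * 50/100 = 4263/10
Final value = 4263/10

4263/10


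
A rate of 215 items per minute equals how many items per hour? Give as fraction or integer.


Converting from per minute to per hour
Rate = 215 items per minute
Multiply by 60: 215 * 60
= 12900 items per hour

12900


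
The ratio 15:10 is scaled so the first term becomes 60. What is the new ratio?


Original ratio: 15:10
First term target: 60
Scale factor = 60 / 15 = 4
Multiply second term: 10 * 4 = 40
Equivalent ratio = 60:40

60:40


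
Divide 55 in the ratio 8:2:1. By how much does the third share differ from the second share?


Total parts = 8 + 2 + 1 = 11
Value per part = 55 / 11 = 5
Shares: 8*5=40, 2*5=10, 1*5=5
Third share = 5, second share = 10
Difference = |5 - 10| = 5

5


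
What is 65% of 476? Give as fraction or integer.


Compute 65% of 476
Convert percentage: 65% = 65/100
Multiply: 476 * 65/100
= 30940/100
= 1547/5

1547/5


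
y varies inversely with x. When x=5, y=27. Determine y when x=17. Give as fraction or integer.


Inverse proportion: y = k/x
Find k: k = 5 * 27 = 135
Compute y at x=17: y = 135/17
y = 135/17

135/17


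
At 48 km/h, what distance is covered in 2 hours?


Using distance = speed * time
Speed = 48 km/h
Time = 2 hours
Distance = 48 * 2
= 96 km

96


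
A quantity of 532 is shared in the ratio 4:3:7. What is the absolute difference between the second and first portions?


Total parts = 4 + 3 + 7 = 14
Value per part = 532 / 14 = 38
Shares: 4*38=152, 3*38=114, 7*38=266
Second share = 114, first share = 152
Difference = |114 - 152| = 38

38


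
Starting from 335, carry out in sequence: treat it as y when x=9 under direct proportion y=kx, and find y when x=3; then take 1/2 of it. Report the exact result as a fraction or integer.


Start with 335.
Step 1: Direct prop: k = (335)/9; new y = k*3 = 335*3/9 = 335/3
Step 2: Take 1/2: 335/3 * 1/2 = 335/6
Final result = 335/6

335/6


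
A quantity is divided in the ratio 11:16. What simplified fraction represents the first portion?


Total parts = 11 + 16 = 27
First part fraction = 11/27
Simplify: 11/27 = 11/27

11/27


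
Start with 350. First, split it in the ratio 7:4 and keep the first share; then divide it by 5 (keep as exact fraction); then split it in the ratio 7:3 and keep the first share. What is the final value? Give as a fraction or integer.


Start with 350.
Step 1: Split 7:4, first share = 350 * 7/11 = 2450/11
Step 2: Divide by 5: 2450/11 / 5 = 490/11
Step 3: Split 7:3, first share = 490/11 * 7/10 = 343/11
Final result = 343/11

343/11


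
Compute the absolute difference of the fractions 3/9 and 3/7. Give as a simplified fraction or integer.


Simplify: 3/9 = 1/3 and 3/7 = 3/7
Find common denominator: LCD = 21
Convert: 7/21 and 9/21
Difference = |7 - 9|/21 = 2/21
Simplified = 2/21

2/21


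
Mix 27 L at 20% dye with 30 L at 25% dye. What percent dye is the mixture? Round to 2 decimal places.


Solute in mixture 1 = 20% of 27 L = 27*20/100 = 27/5 L
Solute in mixture 2 = 25% of 30 L = 30*25/100 = 15/2 L
Total solute = 27/5 + 15/2 = 129/10 L
Total volume = 27 + 30 = 57 L
Final concentration = 129/10/57 * 100 = 22.63%

22.63


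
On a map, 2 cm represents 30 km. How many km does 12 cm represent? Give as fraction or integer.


Map scale: 2 cm = 30 km
Measured distance on map = 12 cm
Set up proportion: 12 * 30 / 2
= 360 / 2
= 180 km

180


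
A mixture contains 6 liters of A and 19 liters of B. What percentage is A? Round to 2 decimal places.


Volume of A = 6 L
Volume of B = 19 L
Total volume = 6 + 19 = 25 L
Percentage of A = (6/25) * 100
= 24.00%

24.00


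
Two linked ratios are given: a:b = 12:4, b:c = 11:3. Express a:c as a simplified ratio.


Given a:b = 12:4 and b:c = 11:3
Make b consistent. Multiply first ratio by 11: a:b = 132:44
Multiply second ratio by 4: b:c = 44:12
Now b = 44 in both, so a:b:c = 132:44:12
Therefore a:c = 132:12
Simplify by GCD: a:c = 11:1

11:1
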